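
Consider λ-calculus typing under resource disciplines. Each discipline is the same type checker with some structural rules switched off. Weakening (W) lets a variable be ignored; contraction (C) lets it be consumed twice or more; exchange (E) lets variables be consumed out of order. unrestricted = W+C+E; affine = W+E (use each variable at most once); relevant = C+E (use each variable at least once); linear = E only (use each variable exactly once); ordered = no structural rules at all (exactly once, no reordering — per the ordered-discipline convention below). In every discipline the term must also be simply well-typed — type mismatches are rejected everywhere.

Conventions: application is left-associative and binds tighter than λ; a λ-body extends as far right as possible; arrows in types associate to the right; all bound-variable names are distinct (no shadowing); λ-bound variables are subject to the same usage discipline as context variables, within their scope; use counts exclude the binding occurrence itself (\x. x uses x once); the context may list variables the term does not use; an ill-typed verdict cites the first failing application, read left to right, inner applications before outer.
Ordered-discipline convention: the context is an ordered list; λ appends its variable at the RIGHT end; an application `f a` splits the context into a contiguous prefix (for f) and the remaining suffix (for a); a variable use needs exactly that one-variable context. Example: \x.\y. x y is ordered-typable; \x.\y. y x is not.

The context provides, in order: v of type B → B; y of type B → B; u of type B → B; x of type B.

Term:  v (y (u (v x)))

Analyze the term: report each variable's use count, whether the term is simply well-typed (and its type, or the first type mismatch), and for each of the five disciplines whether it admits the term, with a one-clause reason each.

use counts: v: 2×, y: 1×, u: 1×, x: 1×
uses in reading order: v, y, u, v, x
typing: well-typed — term : B
ordered: ✗ — repeated use of v ×2
linear: ✗ — repeated use of v ×2
affine: ✗ — repeated use of v ×2
relevant: ✓ — at least one use each (v, y, u, x)
unrestricted: ✓ — well-typed at B; no restrictions here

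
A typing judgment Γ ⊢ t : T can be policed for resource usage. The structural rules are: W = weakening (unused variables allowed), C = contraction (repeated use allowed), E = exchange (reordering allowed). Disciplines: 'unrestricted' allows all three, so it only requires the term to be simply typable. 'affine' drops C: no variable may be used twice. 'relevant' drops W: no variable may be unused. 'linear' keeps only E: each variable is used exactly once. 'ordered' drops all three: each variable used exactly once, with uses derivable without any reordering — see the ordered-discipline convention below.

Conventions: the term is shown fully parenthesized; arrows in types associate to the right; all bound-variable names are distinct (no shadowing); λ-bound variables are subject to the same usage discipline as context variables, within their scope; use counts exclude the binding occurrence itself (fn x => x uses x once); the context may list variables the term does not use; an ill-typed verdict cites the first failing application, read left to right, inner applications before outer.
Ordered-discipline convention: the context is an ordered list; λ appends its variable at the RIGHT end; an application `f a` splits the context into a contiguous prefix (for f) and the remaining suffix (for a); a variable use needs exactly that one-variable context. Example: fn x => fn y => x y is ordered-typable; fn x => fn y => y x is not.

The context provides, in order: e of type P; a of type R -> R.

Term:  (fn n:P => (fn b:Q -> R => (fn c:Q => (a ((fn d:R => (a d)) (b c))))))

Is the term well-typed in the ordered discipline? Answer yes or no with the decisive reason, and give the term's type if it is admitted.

no — needs contraction — a ×2; needs weakening: e, n unused
variable uses: e=0, a=2, n [bound]=0, b [bound]=1, c [bound]=1, d [bound]=1
use order (left to right): a, a, d, b, c
typing: the term checks, with type P -> (Q -> R) -> Q -> R
all disciplines: ordered ✗, linear ✗, affine ✗, relevant ✗, unrestricted ✓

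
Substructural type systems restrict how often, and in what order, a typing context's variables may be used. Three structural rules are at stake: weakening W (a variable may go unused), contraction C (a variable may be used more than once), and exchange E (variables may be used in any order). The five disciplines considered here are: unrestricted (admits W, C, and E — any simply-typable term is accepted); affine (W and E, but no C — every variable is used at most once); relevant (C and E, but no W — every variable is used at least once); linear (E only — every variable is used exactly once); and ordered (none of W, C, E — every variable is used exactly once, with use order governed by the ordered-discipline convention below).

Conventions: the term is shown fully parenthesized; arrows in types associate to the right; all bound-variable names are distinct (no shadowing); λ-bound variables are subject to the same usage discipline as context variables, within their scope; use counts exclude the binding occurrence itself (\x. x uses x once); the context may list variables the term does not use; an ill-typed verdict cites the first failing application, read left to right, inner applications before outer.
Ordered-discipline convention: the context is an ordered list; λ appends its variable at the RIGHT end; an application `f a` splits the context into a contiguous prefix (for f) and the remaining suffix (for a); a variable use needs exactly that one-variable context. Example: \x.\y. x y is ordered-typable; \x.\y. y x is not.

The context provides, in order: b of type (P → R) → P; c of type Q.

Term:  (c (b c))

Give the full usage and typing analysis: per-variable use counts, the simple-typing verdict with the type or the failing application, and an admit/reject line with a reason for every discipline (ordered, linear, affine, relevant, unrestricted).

variable uses: b: 1×; c: 2×
uses in reading order: c, b, c
typing: ill-typed: argument of type Q where P → R is required
ordered ✗ (the type mismatch rejects it)
linear ✗ (not simply typable)
affine ✗ (fails simple typing)
relevant ✗ (a type mismatch blocks all five)
unrestricted ✗ (the type mismatch rejects it)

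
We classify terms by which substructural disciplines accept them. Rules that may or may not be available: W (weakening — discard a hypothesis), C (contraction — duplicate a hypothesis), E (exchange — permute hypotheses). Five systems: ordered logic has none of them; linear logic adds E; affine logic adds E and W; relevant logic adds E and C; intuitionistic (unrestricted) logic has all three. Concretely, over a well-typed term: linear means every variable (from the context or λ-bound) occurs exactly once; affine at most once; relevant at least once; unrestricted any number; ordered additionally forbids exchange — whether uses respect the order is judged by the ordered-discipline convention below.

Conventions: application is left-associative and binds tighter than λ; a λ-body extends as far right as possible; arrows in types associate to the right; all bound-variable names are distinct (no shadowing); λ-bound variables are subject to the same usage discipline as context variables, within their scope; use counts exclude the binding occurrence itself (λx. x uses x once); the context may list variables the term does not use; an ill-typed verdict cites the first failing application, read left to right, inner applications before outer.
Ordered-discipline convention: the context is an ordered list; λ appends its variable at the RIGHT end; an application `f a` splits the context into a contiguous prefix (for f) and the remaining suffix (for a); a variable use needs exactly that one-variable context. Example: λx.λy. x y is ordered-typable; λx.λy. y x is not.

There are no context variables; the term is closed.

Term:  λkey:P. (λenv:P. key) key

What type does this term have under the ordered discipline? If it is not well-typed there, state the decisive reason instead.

not well-typed under ordered — uses contraction: key ×2; needs weakening: env unused
usage: key (bound)=2; env (bound)=0
use order (left to right): key, key
typing: well-typed — term : P -> P
per-discipline verdicts: ordered ✗; linear ✗; affine ✗; relevant ✗; unrestricted ✓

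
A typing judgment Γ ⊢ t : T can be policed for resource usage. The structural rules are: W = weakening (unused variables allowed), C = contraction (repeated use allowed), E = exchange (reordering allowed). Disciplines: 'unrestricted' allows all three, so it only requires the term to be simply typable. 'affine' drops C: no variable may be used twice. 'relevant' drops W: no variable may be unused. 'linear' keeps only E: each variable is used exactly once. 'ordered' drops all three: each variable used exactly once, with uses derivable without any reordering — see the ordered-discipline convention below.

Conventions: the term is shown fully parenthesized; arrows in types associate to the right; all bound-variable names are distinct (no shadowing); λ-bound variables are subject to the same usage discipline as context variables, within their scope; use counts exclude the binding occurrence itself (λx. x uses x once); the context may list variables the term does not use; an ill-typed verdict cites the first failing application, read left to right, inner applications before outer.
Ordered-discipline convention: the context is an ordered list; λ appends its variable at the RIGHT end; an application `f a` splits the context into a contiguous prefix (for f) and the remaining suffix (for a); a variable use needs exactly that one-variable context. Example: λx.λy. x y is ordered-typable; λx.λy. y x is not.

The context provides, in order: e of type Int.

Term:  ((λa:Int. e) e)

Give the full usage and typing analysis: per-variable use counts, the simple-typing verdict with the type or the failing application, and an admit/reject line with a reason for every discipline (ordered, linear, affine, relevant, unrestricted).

variable uses: e: 2×; a [bound]: 0×
left-to-right use order: e, e
typing: the term checks, with type Int
ordered ✗ (e ×2 used more than once (contraction); unused: a — weakening required)
linear ✗ (e ×2 used more than once (contraction); unused: a — weakening required)
affine ✗ (e ×2 used more than once (contraction))
relevant ✗ (unused: a — weakening required)
unrestricted ✓ (typability at Int is all that's needed)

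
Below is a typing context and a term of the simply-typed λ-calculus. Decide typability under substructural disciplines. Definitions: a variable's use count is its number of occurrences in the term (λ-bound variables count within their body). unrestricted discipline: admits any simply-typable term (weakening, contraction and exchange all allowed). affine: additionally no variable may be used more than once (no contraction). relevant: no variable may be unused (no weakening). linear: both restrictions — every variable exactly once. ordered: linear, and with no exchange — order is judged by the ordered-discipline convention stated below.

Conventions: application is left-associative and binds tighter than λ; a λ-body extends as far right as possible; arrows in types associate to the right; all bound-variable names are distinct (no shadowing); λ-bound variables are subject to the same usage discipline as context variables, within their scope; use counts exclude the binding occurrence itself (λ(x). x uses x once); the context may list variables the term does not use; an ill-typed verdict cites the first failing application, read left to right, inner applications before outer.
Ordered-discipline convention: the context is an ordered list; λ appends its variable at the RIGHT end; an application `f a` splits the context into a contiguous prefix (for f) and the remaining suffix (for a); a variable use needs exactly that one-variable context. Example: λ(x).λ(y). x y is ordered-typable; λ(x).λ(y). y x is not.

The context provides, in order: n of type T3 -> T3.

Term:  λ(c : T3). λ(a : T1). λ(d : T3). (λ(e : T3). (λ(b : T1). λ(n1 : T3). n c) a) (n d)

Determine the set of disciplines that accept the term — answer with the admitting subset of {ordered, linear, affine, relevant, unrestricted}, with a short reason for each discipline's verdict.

accepted by: unrestricted
counts: n: 2; c (bound): 1; a (bound): 1; d (bound): 1; e (bound): 0; b (bound): 0; n1 (bound): 0
order of uses: n, c, a, n, d
typing: ✓ — T3 -> T1 -> T3 -> T3 -> T3
ordered: ✗ — repeated use of n ×2; e, b, n1 never used (weakening)
linear: ✗ — repeated use of n ×2; e, b, n1 never used (weakening)
affine: ✗ — repeated use of n ×2
relevant: ✗ — e, b, n1 never used (weakening)
unrestricted: ✓ — typability at T3 -> T1 -> T3 -> T3 -> T3 is all that's needed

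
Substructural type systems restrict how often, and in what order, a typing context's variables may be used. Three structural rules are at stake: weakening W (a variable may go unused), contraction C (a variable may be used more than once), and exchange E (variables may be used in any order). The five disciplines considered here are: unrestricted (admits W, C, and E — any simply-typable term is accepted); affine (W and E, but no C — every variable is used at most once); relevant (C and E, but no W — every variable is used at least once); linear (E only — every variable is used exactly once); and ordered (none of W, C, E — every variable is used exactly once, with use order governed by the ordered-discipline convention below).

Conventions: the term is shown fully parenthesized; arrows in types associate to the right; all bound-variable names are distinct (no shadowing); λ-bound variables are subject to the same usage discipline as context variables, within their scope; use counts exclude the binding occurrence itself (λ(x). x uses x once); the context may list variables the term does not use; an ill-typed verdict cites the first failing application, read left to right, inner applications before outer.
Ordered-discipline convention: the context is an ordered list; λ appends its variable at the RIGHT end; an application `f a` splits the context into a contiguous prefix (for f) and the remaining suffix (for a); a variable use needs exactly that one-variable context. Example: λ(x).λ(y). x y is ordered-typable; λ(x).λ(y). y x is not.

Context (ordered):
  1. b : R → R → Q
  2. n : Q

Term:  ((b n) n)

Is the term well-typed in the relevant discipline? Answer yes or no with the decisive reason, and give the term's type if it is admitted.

no — the type mismatch rejects it
variable uses: b=1, n=2
uses in reading order: b, n, n
typing: ill-typed: a function awaiting R gets Q
per-discipline verdicts: ordered ✗; linear ✗; affine ✗; relevant ✗; unrestricted ✗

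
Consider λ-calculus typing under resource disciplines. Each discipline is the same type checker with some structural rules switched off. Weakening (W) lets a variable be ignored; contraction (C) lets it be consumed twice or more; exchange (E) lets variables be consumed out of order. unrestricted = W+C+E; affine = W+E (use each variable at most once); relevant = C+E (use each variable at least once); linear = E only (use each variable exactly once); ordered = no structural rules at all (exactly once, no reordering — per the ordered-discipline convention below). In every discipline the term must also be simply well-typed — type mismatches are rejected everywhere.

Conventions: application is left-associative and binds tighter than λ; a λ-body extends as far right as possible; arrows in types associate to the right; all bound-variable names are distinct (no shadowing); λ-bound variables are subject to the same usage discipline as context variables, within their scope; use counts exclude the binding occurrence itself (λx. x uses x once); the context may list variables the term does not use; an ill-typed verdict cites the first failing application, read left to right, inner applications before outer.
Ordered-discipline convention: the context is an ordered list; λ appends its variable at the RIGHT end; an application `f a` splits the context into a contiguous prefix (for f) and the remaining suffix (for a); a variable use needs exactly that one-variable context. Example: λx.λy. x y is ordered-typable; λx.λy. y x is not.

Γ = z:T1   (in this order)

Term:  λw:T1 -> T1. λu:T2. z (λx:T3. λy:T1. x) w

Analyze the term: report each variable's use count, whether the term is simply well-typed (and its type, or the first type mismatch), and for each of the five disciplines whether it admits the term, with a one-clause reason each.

use counts: z: 1, w (bound): 1, u (bound): 0, x (bound): 1, y (bound): 0
uses in reading order: z, x, w
typing: ill-typed: non-function type T1 applied to an argument
ordered: ✗ — a type mismatch blocks all five
linear: ✗ — the type mismatch rejects it
affine: ✗ — not simply typable
relevant: ✗ — fails simple typing
unrestricted: ✗ — a type mismatch blocks all five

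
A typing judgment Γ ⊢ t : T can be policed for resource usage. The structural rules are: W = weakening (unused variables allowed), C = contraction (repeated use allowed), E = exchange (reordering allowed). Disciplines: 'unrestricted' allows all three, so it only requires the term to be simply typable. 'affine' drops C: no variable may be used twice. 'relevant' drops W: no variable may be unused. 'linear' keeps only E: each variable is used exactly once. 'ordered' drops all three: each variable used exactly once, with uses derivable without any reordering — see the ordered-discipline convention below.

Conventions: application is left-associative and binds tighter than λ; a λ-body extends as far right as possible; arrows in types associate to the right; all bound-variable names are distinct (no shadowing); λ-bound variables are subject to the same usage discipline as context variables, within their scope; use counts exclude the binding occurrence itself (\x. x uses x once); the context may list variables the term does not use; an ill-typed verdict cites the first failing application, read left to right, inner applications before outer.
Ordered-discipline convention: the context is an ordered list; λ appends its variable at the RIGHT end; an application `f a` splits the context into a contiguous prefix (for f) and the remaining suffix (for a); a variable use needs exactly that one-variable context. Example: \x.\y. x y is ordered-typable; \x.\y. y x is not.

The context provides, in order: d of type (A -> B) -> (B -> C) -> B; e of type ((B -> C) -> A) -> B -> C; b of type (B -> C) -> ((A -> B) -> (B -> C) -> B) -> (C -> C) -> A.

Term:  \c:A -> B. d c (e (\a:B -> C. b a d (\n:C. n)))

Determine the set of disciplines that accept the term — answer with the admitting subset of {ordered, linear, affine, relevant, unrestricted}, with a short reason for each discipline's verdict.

admitting disciplines: relevant, unrestricted
counts: d: 2, e: 1, b: 1, c [bound]: 1, a [bound]: 1, n [bound]: 1
use order (left to right): d, c, e, b, a, d, n
typing: well-typed — term : (A -> B) -> B
ordered: ✗, d ×2 used more than once (contraction)
linear: ✗, d ×2 used more than once (contraction)
affine: ✗, d ×2 used more than once (contraction)
relevant: ✓, none of d, e, b, c, a, n goes unused
unrestricted: ✓, well-typed at (A -> B) -> B; no restrictions here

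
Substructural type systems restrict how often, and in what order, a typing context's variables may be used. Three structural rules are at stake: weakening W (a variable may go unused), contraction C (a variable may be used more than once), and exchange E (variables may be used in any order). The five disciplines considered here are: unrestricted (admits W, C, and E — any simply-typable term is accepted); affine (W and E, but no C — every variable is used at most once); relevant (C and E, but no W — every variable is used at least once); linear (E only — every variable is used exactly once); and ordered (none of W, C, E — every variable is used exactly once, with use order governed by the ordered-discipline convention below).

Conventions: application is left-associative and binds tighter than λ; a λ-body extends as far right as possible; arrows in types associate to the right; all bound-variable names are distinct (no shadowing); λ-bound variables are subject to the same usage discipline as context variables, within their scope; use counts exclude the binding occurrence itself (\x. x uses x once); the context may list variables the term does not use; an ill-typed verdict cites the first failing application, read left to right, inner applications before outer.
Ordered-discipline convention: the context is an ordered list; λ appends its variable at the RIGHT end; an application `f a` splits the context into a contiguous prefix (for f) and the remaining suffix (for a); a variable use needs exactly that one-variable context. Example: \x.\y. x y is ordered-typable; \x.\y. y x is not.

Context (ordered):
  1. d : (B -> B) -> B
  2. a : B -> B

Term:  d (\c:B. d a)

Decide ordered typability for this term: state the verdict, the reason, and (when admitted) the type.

no — uses contraction: d ×2; needs weakening: c unused
usage: d=2, a=1, c (λ-bound)=0
order of uses: d, d, a
typing: well-typed — term : B
all disciplines: ordered ✗ | linear ✗ | affine ✗ | relevant ✗ | unrestricted ✓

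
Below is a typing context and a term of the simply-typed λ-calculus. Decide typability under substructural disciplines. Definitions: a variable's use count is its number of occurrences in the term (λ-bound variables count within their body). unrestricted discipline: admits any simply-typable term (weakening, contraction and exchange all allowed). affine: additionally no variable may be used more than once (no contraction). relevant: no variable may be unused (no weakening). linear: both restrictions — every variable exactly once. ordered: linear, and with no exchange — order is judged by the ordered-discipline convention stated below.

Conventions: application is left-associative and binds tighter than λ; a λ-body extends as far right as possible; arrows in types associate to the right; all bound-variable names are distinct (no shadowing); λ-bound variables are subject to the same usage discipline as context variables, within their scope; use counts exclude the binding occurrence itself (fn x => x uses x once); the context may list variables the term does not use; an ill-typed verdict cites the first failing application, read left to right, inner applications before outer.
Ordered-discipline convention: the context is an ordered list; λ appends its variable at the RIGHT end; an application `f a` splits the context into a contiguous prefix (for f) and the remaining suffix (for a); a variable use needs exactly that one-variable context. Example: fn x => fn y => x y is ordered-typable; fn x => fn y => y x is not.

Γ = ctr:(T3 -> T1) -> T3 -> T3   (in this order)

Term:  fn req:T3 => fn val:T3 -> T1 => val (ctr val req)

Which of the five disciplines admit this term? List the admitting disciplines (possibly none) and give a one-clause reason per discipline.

admitted by: relevant, unrestricted
counts: ctr: 1; req (λ-bound): 1; val (λ-bound): 2
left-to-right use order: val, ctr, val, req
typing: ✓ — T3 -> (T3 -> T1) -> T1
ordered: ✗, uses contraction: val ×2
linear: ✗, uses contraction: val ×2
affine: ✗, uses contraction: val ×2
relevant: ✓, at least one use each (ctr, req, val)
unrestricted: ✓, type-checks (T3 -> (T3 -> T1) -> T1) and nothing is barred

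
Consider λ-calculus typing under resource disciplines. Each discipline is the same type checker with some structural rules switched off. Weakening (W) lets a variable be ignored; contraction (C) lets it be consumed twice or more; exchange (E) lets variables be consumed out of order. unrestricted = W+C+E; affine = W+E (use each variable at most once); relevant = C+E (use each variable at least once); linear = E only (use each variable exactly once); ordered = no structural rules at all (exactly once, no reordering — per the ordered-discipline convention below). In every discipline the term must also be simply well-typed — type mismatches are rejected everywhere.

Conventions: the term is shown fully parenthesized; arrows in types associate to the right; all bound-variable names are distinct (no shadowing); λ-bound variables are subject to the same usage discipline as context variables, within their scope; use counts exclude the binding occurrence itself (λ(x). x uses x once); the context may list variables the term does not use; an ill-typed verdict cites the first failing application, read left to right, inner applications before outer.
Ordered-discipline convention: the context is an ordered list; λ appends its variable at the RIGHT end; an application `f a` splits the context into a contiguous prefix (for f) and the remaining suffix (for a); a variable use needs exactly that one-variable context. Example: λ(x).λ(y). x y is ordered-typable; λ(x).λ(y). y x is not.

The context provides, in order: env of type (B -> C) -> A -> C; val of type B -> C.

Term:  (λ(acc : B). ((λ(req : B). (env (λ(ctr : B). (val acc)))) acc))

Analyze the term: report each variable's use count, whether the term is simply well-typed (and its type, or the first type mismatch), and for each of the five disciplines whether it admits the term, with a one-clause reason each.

usage: env: 1×; val: 1×; acc [bound]: 2×; req [bound]: 0×; ctr [bound]: 0×
uses in reading order: env, val, acc, acc
typing: ✓ — B -> A -> C
ordered: ✗ — uses contraction: acc ×2; needs weakening: req, ctr unused
linear: ✗ — uses contraction: acc ×2; needs weakening: req, ctr unused
affine: ✗ — uses contraction: acc ×2
relevant: ✗ — needs weakening: req, ctr unused
unrestricted: ✓ — type-checks (B -> A -> C) and nothing is barred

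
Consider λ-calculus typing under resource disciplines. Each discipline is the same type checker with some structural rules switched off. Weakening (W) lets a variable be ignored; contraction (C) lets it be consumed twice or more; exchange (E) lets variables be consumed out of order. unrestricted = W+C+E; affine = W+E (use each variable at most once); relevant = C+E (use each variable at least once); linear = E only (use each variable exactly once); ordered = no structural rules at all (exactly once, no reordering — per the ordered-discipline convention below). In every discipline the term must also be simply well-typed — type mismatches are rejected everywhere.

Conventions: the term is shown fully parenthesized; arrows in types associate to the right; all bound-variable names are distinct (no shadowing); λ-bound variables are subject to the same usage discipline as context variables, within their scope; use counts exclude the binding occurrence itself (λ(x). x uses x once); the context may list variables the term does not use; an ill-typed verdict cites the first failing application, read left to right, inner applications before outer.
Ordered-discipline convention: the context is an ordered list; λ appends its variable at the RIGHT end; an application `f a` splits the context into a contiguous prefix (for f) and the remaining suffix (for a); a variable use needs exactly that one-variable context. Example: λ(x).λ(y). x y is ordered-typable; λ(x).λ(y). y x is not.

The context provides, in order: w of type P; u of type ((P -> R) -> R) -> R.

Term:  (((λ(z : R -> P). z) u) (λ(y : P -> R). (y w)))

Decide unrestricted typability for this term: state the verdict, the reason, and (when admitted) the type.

no — a type mismatch blocks all five
usage: w: 1; u: 1; z [bound]: 1; y [bound]: 1
order of uses: z, u, y, w
typing: ill-typed: an application expects R -> P but receives ((P -> R) -> R) -> R
all disciplines: ordered ✗, linear ✗, affine ✗, relevant ✗, unrestricted ✗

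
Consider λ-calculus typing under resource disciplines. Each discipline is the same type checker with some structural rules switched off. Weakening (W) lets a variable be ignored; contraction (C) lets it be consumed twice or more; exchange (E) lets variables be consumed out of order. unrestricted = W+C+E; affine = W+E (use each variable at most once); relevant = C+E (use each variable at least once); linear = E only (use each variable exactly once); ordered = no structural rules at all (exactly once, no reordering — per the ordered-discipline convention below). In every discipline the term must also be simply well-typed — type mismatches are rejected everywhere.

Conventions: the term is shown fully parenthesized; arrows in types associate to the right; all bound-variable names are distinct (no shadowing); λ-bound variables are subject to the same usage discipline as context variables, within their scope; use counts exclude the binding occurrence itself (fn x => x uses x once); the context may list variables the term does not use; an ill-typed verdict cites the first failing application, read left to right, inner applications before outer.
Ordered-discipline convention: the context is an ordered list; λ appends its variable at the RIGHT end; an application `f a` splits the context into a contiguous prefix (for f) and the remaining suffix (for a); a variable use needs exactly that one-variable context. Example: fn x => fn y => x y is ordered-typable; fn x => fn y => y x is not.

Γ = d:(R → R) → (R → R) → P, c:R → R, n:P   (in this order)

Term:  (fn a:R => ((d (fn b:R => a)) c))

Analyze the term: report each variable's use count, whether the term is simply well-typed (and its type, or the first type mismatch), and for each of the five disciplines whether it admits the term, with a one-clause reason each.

usage: d=1, c=1, n=0, a (λ-bound)=1, b (λ-bound)=0
uses in reading order: d, a, c
typing: well-typed — term : R → P
ordered: ✗, n, b never used (weakening)
linear: ✗, n, b never used (weakening)
affine: ✓, at most one use each (d, c, n, a, b)
relevant: ✗, n, b never used (weakening)
unrestricted: ✓, well-typed at R → P; no restrictions here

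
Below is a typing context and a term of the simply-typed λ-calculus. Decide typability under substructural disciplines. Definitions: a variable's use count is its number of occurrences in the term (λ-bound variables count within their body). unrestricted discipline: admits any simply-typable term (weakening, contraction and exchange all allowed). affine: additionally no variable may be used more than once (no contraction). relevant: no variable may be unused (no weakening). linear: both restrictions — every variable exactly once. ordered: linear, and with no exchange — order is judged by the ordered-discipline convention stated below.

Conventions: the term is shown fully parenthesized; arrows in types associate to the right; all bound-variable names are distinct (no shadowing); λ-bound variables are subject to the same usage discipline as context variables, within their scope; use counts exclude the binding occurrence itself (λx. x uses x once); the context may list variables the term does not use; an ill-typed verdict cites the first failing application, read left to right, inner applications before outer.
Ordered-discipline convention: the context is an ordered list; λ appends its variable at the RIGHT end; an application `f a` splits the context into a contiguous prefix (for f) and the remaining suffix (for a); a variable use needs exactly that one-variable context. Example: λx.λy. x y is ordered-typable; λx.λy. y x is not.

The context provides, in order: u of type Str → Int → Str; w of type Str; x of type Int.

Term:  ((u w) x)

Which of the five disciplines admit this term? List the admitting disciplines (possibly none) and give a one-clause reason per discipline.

accepted by: ordered, linear, affine, relevant, unrestricted
counts: u: 1×; w: 1×; x: 1×
order of uses: u, w, x
typing: the term checks, with type Str
ordered: ✓ — single-use (u, w, x), ordered derivation ok
linear: ✓ — exactly-once usage across u, w, x
affine: ✓ — none of u, w, x used more than once
relevant: ✓ — every one of u, w, x appears
unrestricted: ✓ — type-checks (Str) and nothing is barred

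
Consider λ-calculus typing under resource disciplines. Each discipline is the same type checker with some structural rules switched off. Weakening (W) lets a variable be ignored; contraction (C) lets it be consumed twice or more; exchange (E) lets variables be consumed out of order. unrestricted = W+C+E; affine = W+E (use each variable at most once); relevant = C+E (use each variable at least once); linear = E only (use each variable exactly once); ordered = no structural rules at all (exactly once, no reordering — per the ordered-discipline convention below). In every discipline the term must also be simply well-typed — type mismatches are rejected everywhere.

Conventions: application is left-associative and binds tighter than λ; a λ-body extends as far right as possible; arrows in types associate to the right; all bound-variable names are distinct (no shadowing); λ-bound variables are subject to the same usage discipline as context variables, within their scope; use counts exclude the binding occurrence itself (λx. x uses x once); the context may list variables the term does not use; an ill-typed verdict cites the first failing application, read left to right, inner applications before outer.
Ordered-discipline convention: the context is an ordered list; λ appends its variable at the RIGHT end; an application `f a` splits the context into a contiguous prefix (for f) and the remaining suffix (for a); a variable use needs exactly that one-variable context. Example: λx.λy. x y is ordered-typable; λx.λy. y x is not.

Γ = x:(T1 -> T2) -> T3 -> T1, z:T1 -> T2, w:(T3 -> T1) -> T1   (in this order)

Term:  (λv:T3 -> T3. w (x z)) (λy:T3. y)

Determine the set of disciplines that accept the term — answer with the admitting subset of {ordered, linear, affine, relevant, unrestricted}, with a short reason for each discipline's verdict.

admitted in: affine, unrestricted
use counts: x: 1, z: 1, w: 1, v (λ-bound): 0, y (λ-bound): 1
left-to-right use order: w, x, z, y
typing: well-typed at T1
ordered: ✗ — unused: v — weakening required
linear: ✗ — unused: v — weakening required
affine: ✓ — no duplicate uses among x, z, w, v, y
relevant: ✗ — unused: v — weakening required
unrestricted: ✓ — well-typed at T1; no restrictions here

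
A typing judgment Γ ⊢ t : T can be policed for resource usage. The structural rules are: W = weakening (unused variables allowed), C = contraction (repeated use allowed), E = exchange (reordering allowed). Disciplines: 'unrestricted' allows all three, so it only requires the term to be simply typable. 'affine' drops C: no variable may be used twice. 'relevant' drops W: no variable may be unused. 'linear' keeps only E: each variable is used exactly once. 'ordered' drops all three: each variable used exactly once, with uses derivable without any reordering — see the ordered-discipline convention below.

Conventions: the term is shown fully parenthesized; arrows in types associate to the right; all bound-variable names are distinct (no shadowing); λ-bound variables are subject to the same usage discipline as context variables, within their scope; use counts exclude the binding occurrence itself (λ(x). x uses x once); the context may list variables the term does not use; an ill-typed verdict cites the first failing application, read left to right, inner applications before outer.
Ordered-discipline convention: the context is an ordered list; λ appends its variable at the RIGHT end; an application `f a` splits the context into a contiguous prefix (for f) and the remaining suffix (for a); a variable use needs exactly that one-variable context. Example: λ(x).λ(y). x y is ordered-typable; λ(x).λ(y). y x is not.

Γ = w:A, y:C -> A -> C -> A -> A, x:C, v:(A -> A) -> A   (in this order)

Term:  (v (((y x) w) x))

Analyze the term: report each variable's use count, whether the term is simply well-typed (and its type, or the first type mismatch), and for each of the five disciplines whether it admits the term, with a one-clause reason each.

variable uses: w ×1; y ×1; x ×2; v ×1
uses in reading order: v, y, x, w, x
typing: ✓ — A
ordered: ✗, uses contraction: x ×2
linear: ✗, uses contraction: x ×2
affine: ✗, uses contraction: x ×2
relevant: ✓, every one of w, y, x, v appears
unrestricted: ✓, type-checks (A) and nothing is barred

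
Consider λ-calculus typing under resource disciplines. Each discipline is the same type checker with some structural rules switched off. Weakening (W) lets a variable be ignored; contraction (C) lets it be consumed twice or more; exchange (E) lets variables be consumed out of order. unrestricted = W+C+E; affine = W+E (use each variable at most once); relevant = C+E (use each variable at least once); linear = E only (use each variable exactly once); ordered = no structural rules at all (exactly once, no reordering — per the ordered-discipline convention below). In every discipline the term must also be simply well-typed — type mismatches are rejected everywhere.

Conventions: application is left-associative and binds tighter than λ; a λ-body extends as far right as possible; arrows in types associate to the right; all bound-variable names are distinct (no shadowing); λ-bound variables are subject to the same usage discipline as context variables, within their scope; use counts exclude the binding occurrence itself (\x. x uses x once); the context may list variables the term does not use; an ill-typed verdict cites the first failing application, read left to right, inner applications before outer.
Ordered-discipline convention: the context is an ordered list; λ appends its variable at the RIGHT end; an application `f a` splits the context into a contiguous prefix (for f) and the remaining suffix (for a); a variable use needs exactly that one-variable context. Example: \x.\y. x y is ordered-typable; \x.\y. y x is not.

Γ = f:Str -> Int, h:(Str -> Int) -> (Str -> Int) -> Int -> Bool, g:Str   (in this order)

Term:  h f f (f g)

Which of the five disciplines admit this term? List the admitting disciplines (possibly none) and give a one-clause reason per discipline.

admitting disciplines: relevant, unrestricted
variable uses: f: 3; h: 1; g: 1
left-to-right use order: h, f, f, f, g
typing: well-typed — term : Bool
ordered ✗ (repeated use of f ×3)
linear ✗ (repeated use of f ×3)
affine ✗ (repeated use of f ×3)
relevant ✓ (f, h, g: all used, weakening unneeded)
unrestricted ✓ (well-typed at Bool; no restrictions here)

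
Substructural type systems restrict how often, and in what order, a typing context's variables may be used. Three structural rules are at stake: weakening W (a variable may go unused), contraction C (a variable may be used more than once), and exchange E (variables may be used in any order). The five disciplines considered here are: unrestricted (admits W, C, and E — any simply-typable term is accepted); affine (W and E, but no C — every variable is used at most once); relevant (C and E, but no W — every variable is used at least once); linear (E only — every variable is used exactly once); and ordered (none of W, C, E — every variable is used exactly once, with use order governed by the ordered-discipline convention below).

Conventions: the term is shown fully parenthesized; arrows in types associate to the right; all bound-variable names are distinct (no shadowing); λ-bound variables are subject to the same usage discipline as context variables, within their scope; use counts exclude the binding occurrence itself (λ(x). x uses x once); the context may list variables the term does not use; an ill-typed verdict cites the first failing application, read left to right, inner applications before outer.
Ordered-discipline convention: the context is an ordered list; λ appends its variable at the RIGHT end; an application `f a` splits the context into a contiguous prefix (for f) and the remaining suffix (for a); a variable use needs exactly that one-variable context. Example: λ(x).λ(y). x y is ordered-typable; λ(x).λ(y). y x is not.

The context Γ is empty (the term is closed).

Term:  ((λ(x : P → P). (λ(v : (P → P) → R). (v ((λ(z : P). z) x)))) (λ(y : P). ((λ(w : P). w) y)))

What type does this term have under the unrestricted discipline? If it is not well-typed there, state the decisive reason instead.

not well-typed under unrestricted — a type mismatch blocks all five
variable uses: x (bound): 1×; v (bound): 1×; z (bound): 1×; y (bound): 1×; w (bound): 1×
use order (left to right): v, z, x, w, y
typing: ill-typed: argument of type P → P where P is required
all disciplines: ordered ✗, linear ✗, affine ✗, relevant ✗, unrestricted ✗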